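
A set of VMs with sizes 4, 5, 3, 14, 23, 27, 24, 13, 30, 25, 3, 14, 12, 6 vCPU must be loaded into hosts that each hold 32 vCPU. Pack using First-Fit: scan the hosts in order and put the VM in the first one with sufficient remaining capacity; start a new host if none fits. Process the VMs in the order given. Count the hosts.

8

Put 4 vCPU in host 1; 28 vCPU remain.
Put 5 vCPU in host 1; 23 vCPU remain.
Put 3 vCPU in host 1; 20 vCPU remain.
Put 14 vCPU in host 1; 6 vCPU remain.
Put 23 vCPU in host 2; 9 vCPU remain.
Put 27 vCPU in host 3; 5 vCPU remain.
Put 24 vCPU in host 4; 8 vCPU remain.
Put 13 vCPU in host 5; 19 vCPU remain.
Put 30 vCPU in host 6; 2 vCPU remain.
Put 25 vCPU in host 7; 7 vCPU remain.
Put 3 vCPU in host 1; 3 vCPU remain.
Put 14 vCPU in host 5; 5 vCPU remain.
Put 12 vCPU in host 8; 20 vCPU remain.
Put 6 vCPU in host 2; 3 vCPU remain.
Final hosts: [4,5,3,14,3] [23,6] [27] [24] [13,14] [30] [25] [12].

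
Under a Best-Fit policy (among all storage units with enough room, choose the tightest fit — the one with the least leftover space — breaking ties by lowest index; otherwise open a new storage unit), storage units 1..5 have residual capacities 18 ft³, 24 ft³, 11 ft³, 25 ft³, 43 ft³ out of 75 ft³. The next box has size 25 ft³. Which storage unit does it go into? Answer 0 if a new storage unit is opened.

4

Storage units with room: storage unit 4 (25 ft³), storage unit 5 (43 ft³).
Tightest fit is storage unit 4 with 25 ft³ free.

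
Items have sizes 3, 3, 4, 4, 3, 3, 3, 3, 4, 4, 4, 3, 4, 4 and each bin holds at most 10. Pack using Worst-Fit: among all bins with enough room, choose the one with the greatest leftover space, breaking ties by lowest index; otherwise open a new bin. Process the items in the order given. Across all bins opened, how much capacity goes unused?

bin 1: place 3, 7 left
bin 1: place 3, 4 left
bin 1: place 4, 0 left
bin 2: place 4, 6 left
bin 2: place 3, 3 left
bin 2: place 3, 0 left
bin 3: place 3, 7 left
bin 3: place 3, 4 left
bin 3: place 4, 0 left
bin 4: place 4, 6 left
bin 4: place 4, 2 left
bin 5: place 3, 7 left
bin 5: place 4, 3 left
bin 6: place 4, 6 left
6 bins × 10 = 60; used 49; unused 11.

11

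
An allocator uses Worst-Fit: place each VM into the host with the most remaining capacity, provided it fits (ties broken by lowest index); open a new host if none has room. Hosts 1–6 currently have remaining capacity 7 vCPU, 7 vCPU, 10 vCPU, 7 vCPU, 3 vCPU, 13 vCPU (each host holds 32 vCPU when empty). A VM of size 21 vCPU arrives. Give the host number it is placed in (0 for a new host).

0

No host has ≥ 21 vCPU free, so a new host is opened.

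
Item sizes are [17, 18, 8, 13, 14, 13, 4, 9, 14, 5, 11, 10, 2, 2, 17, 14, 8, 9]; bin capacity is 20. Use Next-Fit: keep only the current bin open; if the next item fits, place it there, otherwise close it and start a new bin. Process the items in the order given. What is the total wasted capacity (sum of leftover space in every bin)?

72

Put 17 in bin 1; 3 remain.
Put 18 in bin 2; 2 remain.
Put 8 in bin 3; 12 remain.
Put 13 in bin 4; 7 remain.
Put 14 in bin 5; 6 remain.
Put 13 in bin 6; 7 remain.
Put 4 in bin 6; 3 remain.
Put 9 in bin 7; 11 remain.
Put 14 in bin 8; 6 remain.
Put 5 in bin 8; 1 remain.
Put 11 in bin 9; 9 remain.
Put 10 in bin 10; 10 remain.
Put 2 in bin 10; 8 remain.
Put 2 in bin 10; 6 remain.
Put 17 in bin 11; 3 remain.
Put 14 in bin 12; 6 remain.
Put 8 in bin 13; 12 remain.
Put 9 in bin 13; 3 remain.
13 bins × 20 = 260; used 188; unused 72.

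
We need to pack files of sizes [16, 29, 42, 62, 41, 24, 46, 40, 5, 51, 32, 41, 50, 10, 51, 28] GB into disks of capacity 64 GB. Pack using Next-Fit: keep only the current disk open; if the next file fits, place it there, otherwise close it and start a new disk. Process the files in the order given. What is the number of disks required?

Put 16 GB in disk 1; 48 GB remain.
Put 29 GB in disk 1; 19 GB remain.
Put 42 GB in disk 2; 22 GB remain.
Put 62 GB in disk 3; 2 GB remain.
Put 41 GB in disk 4; 23 GB remain.
Put 24 GB in disk 5; 40 GB remain.
Put 46 GB in disk 6; 18 GB remain.
Put 40 GB in disk 7; 24 GB remain.
Put 5 GB in disk 7; 19 GB remain.
Put 51 GB in disk 8; 13 GB remain.
Put 32 GB in disk 9; 32 GB remain.
Put 41 GB in disk 10; 23 GB remain.
Put 50 GB in disk 11; 14 GB remain.
Put 10 GB in disk 11; 4 GB remain.
Put 51 GB in disk 12; 13 GB remain.
Put 28 GB in disk 13; 36 GB remain.
Final disks: [16,29] [42] [62] [41] [24] [46] [40,5] [51] [32] [41] [50,10] [51] [28].

13 disks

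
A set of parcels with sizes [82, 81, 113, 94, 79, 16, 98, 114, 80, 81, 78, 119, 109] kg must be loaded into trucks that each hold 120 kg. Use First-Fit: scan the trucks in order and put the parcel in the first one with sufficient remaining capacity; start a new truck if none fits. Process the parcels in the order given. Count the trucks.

12

Put 82 kg in truck 1; 38 kg remain.
Put 81 kg in truck 2; 39 kg remain.
Put 113 kg in truck 3; 7 kg remain.
Put 94 kg in truck 4; 26 kg remain.
Put 79 kg in truck 5; 41 kg remain.
Put 16 kg in truck 1; 22 kg remain.
Put 98 kg in truck 6; 22 kg remain.
Put 114 kg in truck 7; 6 kg remain.
Put 80 kg in truck 8; 40 kg remain.
Put 81 kg in truck 9; 39 kg remain.
Put 78 kg in truck 10; 42 kg remain.
Put 119 kg in truck 11; 1 kg remain.
Put 109 kg in truck 12; 11 kg remain.
Final trucks: [82,16] [81] [113] [94] [79] [98] [114] [80] [81] [78] [119] [109].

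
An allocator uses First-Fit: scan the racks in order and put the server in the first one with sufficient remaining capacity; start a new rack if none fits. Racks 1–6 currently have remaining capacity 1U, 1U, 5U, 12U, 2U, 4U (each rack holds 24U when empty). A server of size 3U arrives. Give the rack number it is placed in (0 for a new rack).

Racks with room: rack 3 (5U), rack 4 (12U), rack 6 (4U).
The first with room is rack 3.

3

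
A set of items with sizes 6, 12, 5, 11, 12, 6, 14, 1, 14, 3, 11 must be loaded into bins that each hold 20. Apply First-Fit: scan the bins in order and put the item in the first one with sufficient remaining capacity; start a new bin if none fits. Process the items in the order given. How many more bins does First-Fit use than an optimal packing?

First-Fit: [6,12,1] [5,11,3] [12,6] [14] [14] [11] → 6 bins.
6 items exceed 10 (half the capacity), and no two of those can share a bin, so at least 6 bins are needed.
So 6 is already optimal.

0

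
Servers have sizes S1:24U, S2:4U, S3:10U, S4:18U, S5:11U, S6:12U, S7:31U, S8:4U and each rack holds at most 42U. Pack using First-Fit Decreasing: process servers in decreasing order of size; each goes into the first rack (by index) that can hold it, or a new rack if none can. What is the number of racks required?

3

Sorted descending: 31, 24, 18, 12, 11, 10, 4, 4.
Put 31U in rack 1; 11U remain.
Put 24U in rack 2; 18U remain.
Put 18U in rack 2; 0U remain.
Put 12U in rack 3; 30U remain.
Put 11U in rack 1; 0U remain.
Put 10U in rack 3; 20U remain.
Put 4U in rack 3; 16U remain.
Put 4U in rack 3; 12U remain.
Final racks: [31,11] [24,18] [12,10,4,4].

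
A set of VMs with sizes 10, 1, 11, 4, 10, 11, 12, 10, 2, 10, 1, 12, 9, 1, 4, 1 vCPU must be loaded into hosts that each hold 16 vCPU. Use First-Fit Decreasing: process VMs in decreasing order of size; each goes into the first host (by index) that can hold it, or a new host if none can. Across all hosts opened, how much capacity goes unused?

35

Sorted descending: 12, 12, 11, 11, 10, 10, 10, 10, 9, 4, 4, 2, 1, 1, 1, 1.
12 vCPU → host 1 (remaining 4 vCPU)
12 vCPU → host 2 (remaining 4 vCPU)
11 vCPU → host 3 (remaining 5 vCPU)
11 vCPU → host 4 (remaining 5 vCPU)
10 vCPU → host 5 (remaining 6 vCPU)
10 vCPU → host 6 (remaining 6 vCPU)
10 vCPU → host 7 (remaining 6 vCPU)
10 vCPU → host 8 (remaining 6 vCPU)
9 vCPU → host 9 (remaining 7 vCPU)
4 vCPU → host 1 (remaining 0 vCPU)
4 vCPU → host 2 (remaining 0 vCPU)
2 vCPU → host 3 (remaining 3 vCPU)
1 vCPU → host 3 (remaining 2 vCPU)
1 vCPU → host 3 (remaining 1 vCPU)
1 vCPU → host 3 (remaining 0 vCPU)
1 vCPU → host 4 (remaining 4 vCPU)
9 hosts × 16 vCPU = 144 vCPU; used 109 vCPU; unused 35 vCPU.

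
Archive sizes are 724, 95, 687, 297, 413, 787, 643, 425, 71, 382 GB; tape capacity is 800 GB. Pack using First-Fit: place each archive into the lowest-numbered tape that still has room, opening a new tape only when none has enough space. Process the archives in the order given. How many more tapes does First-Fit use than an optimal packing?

First-Fit: [724,71] [95,687] [297,413] [787] [643] [425] [382] → 7 tapes.
Total size 4524 GB; any packing needs at least ⌈4524/800⌉ = 6 tapes.
An optimal packing achieves that bound: [787] [724,71] [687,95] [643] [425,297] [413,382] → 6 tapes.
Excess: 7 − 6 = 1.

1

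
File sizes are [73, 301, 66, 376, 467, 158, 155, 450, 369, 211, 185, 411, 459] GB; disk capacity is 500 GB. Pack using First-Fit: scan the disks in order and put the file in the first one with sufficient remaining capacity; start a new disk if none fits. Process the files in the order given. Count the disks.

9

disk 1: place 73 GB, 427 GB left
disk 1: place 301 GB, 126 GB left
disk 1: place 66 GB, 60 GB left
disk 2: place 376 GB, 124 GB left
disk 3: place 467 GB, 33 GB left
disk 4: place 158 GB, 342 GB left
disk 4: place 155 GB, 187 GB left
disk 5: place 450 GB, 50 GB left
disk 6: place 369 GB, 131 GB left
disk 7: place 211 GB, 289 GB left
disk 4: place 185 GB, 2 GB left
disk 8: place 411 GB, 89 GB left
disk 9: place 459 GB, 41 GB left
Final disks: [73,301,66] [376] [467] [158,155,185] [450] [369] [211] [411] [459].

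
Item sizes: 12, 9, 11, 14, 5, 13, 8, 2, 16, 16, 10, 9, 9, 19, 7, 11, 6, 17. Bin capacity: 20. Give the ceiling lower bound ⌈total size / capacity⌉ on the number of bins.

Total size = 12 + 9 + 11 + 14 + 5 + 13 + 8 + 2 + 16 + 16 + 10 + 9 + 9 + 19 + 7 + 11 + 6 + 17 = 194.
⌈194 / 20⌉ = 10.

10 bins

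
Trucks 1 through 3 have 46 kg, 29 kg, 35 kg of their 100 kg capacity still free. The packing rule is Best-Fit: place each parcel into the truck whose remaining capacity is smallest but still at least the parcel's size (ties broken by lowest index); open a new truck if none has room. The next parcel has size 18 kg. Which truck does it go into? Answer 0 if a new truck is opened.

2

Trucks with room: truck 1 (46 kg), truck 2 (29 kg), truck 3 (35 kg).
Tightest fit is truck 2 with 29 kg free.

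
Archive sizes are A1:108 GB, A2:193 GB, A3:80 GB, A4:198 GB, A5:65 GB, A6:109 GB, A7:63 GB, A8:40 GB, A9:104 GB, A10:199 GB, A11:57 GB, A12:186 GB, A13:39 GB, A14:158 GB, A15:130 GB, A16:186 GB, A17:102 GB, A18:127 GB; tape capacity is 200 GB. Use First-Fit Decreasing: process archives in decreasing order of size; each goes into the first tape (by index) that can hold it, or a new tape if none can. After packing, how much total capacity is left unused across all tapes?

Sorted descending: 199, 198, 193, 186, 186, 158, 130, 127, 109, 108, 104, 102, 80, 65, 63, 57, 40, 39.
Put 199 GB in tape 1; 1 GB remain.
Put 198 GB in tape 2; 2 GB remain.
Put 193 GB in tape 3; 7 GB remain.
Put 186 GB in tape 4; 14 GB remain.
Put 186 GB in tape 5; 14 GB remain.
Put 158 GB in tape 6; 42 GB remain.
Put 130 GB in tape 7; 70 GB remain.
Put 127 GB in tape 8; 73 GB remain.
Put 109 GB in tape 9; 91 GB remain.
Put 108 GB in tape 10; 92 GB remain.
Put 104 GB in tape 11; 96 GB remain.
Put 102 GB in tape 12; 98 GB remain.
Put 80 GB in tape 9; 11 GB remain.
Put 65 GB in tape 7; 5 GB remain.
Put 63 GB in tape 8; 10 GB remain.
Put 57 GB in tape 10; 35 GB remain.
Put 40 GB in tape 6; 2 GB remain.
Put 39 GB in tape 11; 57 GB remain.
12 tapes × 200 GB = 2400 GB; used 2144 GB; unused 256 GB.

256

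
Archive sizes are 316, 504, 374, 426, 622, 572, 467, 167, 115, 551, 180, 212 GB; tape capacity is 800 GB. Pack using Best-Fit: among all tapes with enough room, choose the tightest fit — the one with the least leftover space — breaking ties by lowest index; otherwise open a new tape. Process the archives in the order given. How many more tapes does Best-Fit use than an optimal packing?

Best-Fit: [316,374] [504,212] [426] [622,167] [572,115] [467] [551,180] → 7 tapes.
Total size 4506 GB; any packing needs at least ⌈4506/800⌉ = 6 tapes.
An optimal packing achieves that bound: [622,167] [572,212] [551,180] [504,115] [467,316] [426,374] → 6 tapes.
Excess: 7 − 6 = 1.

1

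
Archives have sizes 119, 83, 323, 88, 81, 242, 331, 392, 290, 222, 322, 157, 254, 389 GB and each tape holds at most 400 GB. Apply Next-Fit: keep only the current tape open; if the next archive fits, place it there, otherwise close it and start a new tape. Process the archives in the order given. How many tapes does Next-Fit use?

tape 1: place 119 GB, 281 GB left
tape 1: place 83 GB, 198 GB left
tape 2: place 323 GB, 77 GB left
tape 3: place 88 GB, 312 GB left
tape 3: place 81 GB, 231 GB left
tape 4: place 242 GB, 158 GB left
tape 5: place 331 GB, 69 GB left
tape 6: place 392 GB, 8 GB left
tape 7: place 290 GB, 110 GB left
tape 8: place 222 GB, 178 GB left
tape 9: place 322 GB, 78 GB left
tape 10: place 157 GB, 243 GB left
tape 11: place 254 GB, 146 GB left
tape 12: place 389 GB, 11 GB left

12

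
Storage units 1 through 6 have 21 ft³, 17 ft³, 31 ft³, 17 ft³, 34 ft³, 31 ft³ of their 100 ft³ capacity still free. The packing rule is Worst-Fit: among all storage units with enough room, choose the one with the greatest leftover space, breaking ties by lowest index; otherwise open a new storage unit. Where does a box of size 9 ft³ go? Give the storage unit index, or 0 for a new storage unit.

5

Storage units with room: storage unit 1 (21 ft³), storage unit 2 (17 ft³), storage unit 3 (31 ft³), storage unit 4 (17 ft³), storage unit 5 (34 ft³), storage unit 6 (31 ft³).
Most room is storage unit 5 with 34 ft³ free.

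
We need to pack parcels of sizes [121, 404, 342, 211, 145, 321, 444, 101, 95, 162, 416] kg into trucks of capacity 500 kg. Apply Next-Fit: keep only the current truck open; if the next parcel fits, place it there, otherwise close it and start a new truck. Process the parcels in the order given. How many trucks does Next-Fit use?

Put 121 kg in truck 1; 379 kg remain.
Put 404 kg in truck 2; 96 kg remain.
Put 342 kg in truck 3; 158 kg remain.
Put 211 kg in truck 4; 289 kg remain.
Put 145 kg in truck 4; 144 kg remain.
Put 321 kg in truck 5; 179 kg remain.
Put 444 kg in truck 6; 56 kg remain.
Put 101 kg in truck 7; 399 kg remain.
Put 95 kg in truck 7; 304 kg remain.
Put 162 kg in truck 7; 142 kg remain.
Put 416 kg in truck 8; 84 kg remain.

8 trucks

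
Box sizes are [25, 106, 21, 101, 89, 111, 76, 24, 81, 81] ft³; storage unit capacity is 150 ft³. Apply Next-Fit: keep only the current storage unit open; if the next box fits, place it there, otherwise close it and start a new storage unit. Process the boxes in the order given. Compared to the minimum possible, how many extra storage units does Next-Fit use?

0

Next-Fit: [25,106] [21,101] [89] [111] [76,24] [81] [81] → 7 storage units.
7 boxes exceed 75 ft³ (half the capacity), and no two of those can share a storage unit, so at least 7 storage units are needed.
So 7 is already optimal.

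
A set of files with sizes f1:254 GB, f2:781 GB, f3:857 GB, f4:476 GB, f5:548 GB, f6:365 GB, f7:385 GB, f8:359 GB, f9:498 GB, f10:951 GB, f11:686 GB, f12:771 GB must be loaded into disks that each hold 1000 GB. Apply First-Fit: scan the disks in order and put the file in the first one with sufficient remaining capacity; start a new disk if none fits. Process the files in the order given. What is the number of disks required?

Put f1 (254 GB) in disk 1; 746 GB remain.
Put f2 (781 GB) in disk 2; 219 GB remain.
Put f3 (857 GB) in disk 3; 143 GB remain.
Put f4 (476 GB) in disk 1; 270 GB remain.
Put f5 (548 GB) in disk 4; 452 GB remain.
Put f6 (365 GB) in disk 4; 87 GB remain.
Put f7 (385 GB) in disk 5; 615 GB remain.
Put f8 (359 GB) in disk 5; 256 GB remain.
Put f9 (498 GB) in disk 6; 502 GB remain.
Put f10 (951 GB) in disk 7; 49 GB remain.
Put f11 (686 GB) in disk 8; 314 GB remain.
Put f12 (771 GB) in disk 9; 229 GB remain.

9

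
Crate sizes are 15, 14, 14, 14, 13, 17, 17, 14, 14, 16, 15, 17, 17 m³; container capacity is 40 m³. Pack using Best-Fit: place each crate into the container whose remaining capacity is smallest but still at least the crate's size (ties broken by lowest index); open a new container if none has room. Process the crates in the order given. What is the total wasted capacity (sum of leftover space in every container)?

83

15 m³ → container 1 (remaining 25 m³)
14 m³ → container 1 (remaining 11 m³)
14 m³ → container 2 (remaining 26 m³)
14 m³ → container 2 (remaining 12 m³)
13 m³ → container 3 (remaining 27 m³)
17 m³ → container 3 (remaining 10 m³)
17 m³ → container 4 (remaining 23 m³)
14 m³ → container 4 (remaining 9 m³)
14 m³ → container 5 (remaining 26 m³)
16 m³ → container 5 (remaining 10 m³)
15 m³ → container 6 (remaining 25 m³)
17 m³ → container 6 (remaining 8 m³)
17 m³ → container 7 (remaining 23 m³)
7 containers × 40 m³ = 280 m³; used 197 m³; unused 83 m³.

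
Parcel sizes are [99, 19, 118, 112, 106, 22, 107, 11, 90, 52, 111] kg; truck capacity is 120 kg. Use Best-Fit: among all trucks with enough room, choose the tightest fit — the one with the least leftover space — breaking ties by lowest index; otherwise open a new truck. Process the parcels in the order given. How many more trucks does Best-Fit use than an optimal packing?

Best-Fit: [99,19] [118] [112] [106] [22,90] [107,11] [52] [111] → 8 trucks.
Total size 847 kg; any packing needs at least ⌈847/120⌉ = 8 trucks.
So 8 is already optimal.

0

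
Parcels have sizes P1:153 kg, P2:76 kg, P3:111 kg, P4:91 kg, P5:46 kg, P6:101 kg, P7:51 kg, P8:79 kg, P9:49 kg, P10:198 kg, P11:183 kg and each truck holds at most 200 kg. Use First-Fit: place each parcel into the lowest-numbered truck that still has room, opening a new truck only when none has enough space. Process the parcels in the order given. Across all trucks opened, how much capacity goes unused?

62

truck 1: place P1 (153 kg), 47 kg left
truck 2: place P2 (76 kg), 124 kg left
truck 2: place P3 (111 kg), 13 kg left
truck 3: place P4 (91 kg), 109 kg left
truck 1: place P5 (46 kg), 1 kg left
truck 3: place P6 (101 kg), 8 kg left
truck 4: place P7 (51 kg), 149 kg left
truck 4: place P8 (79 kg), 70 kg left
truck 4: place P9 (49 kg), 21 kg left
truck 5: place P10 (198 kg), 2 kg left
truck 6: place P11 (183 kg), 17 kg left
6 trucks × 200 kg = 1200 kg; used 1138 kg; unused 62 kg.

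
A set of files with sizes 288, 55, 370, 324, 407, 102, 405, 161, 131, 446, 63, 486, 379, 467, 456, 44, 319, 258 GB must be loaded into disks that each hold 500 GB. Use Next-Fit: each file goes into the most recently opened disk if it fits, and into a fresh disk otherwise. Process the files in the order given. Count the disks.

Put 288 GB in disk 1; 212 GB remain.
Put 55 GB in disk 1; 157 GB remain.
Put 370 GB in disk 2; 130 GB remain.
Put 324 GB in disk 3; 176 GB remain.
Put 407 GB in disk 4; 93 GB remain.
Put 102 GB in disk 5; 398 GB remain.
Put 405 GB in disk 6; 95 GB remain.
Put 161 GB in disk 7; 339 GB remain.
Put 131 GB in disk 7; 208 GB remain.
Put 446 GB in disk 8; 54 GB remain.
Put 63 GB in disk 9; 437 GB remain.
Put 486 GB in disk 10; 14 GB remain.
Put 379 GB in disk 11; 121 GB remain.
Put 467 GB in disk 12; 33 GB remain.
Put 456 GB in disk 13; 44 GB remain.
Put 44 GB in disk 13; 0 GB remain.
Put 319 GB in disk 14; 181 GB remain.
Put 258 GB in disk 15; 242 GB remain.
Final disks: [288,55] [370] [324] [407] [102] [405] [161,131] [446] [63] [486] [379] [467] [456,44] [319] [258].

15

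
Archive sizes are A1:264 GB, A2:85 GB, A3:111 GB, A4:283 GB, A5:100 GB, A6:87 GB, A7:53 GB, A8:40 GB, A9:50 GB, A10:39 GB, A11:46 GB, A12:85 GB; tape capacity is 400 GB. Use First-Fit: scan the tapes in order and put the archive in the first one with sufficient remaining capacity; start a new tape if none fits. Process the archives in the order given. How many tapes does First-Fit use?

Put A1 (264 GB) in tape 1; 136 GB remain.
Put A2 (85 GB) in tape 1; 51 GB remain.
Put A3 (111 GB) in tape 2; 289 GB remain.
Put A4 (283 GB) in tape 2; 6 GB remain.
Put A5 (100 GB) in tape 3; 300 GB remain.
Put A6 (87 GB) in tape 3; 213 GB remain.
Put A7 (53 GB) in tape 3; 160 GB remain.
Put A8 (40 GB) in tape 1; 11 GB remain.
Put A9 (50 GB) in tape 3; 110 GB remain.
Put A10 (39 GB) in tape 3; 71 GB remain.
Put A11 (46 GB) in tape 3; 25 GB remain.
Put A12 (85 GB) in tape 4; 315 GB remain.
Final tapes: [264,85,40] [111,283] [100,87,53,50,39,46] [85].

4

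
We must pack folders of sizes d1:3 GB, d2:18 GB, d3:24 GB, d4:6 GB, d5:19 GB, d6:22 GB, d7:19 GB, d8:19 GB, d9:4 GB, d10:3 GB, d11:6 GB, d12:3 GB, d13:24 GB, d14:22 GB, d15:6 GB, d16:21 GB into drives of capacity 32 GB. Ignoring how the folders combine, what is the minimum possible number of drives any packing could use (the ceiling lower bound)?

7 drives

Total size = 3 + 18 + 24 + 6 + 19 + 22 + 19 + 19 + 4 + 3 + 6 + 3 + 24 + 22 + 6 + 21 = 219 GB.
⌈219 / 32⌉ = 7.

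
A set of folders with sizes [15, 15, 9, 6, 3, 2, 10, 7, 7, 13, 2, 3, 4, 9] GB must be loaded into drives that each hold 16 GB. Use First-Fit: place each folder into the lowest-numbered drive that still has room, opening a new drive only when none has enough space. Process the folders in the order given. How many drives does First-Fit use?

7

15 GB → drive 1 (remaining 1 GB)
15 GB → drive 2 (remaining 1 GB)
9 GB → drive 3 (remaining 7 GB)
6 GB → drive 3 (remaining 1 GB)
3 GB → drive 4 (remaining 13 GB)
2 GB → drive 4 (remaining 11 GB)
10 GB → drive 4 (remaining 1 GB)
7 GB → drive 5 (remaining 9 GB)
7 GB → drive 5 (remaining 2 GB)
13 GB → drive 6 (remaining 3 GB)
2 GB → drive 5 (remaining 0 GB)
3 GB → drive 6 (remaining 0 GB)
4 GB → drive 7 (remaining 12 GB)
9 GB → drive 7 (remaining 3 GB)
Final drives: [15] [15] [9,6] [3,2,10] [7,7,2] [13,3] [4,9].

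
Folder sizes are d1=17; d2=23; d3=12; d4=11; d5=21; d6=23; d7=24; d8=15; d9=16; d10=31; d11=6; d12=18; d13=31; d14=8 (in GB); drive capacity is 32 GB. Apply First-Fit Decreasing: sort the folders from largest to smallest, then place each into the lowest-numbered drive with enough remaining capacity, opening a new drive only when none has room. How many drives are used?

9

Sorted descending: 31, 31, 24, 23, 23, 21, 18, 17, 16, 15, 12, 11, 8, 6.
drive 1: place 31 GB, 1 GB left
drive 2: place 31 GB, 1 GB left
drive 3: place 24 GB, 8 GB left
drive 4: place 23 GB, 9 GB left
drive 5: place 23 GB, 9 GB left
drive 6: place 21 GB, 11 GB left
drive 7: place 18 GB, 14 GB left
drive 8: place 17 GB, 15 GB left
drive 9: place 16 GB, 16 GB left
drive 8: place 15 GB, 0 GB left
drive 7: place 12 GB, 2 GB left
drive 6: place 11 GB, 0 GB left
drive 3: place 8 GB, 0 GB left
drive 4: place 6 GB, 3 GB left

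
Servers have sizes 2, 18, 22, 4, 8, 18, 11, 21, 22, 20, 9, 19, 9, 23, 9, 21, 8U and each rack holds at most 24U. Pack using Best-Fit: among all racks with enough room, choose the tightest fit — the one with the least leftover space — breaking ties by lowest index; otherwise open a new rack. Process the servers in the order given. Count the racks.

12 racks

2U → rack 1 (remaining 22U)
18U → rack 1 (remaining 4U)
22U → rack 2 (remaining 2U)
4U → rack 1 (remaining 0U)
8U → rack 3 (remaining 16U)
18U → rack 4 (remaining 6U)
11U → rack 3 (remaining 5U)
21U → rack 5 (remaining 3U)
22U → rack 6 (remaining 2U)
20U → rack 7 (remaining 4U)
9U → rack 8 (remaining 15U)
19U → rack 9 (remaining 5U)
9U → rack 8 (remaining 6U)
23U → rack 10 (remaining 1U)
9U → rack 11 (remaining 15U)
21U → rack 12 (remaining 3U)
8U → rack 11 (remaining 7U)
Final racks: [2,18,4] [22] [8,11] [18] [21] [22] [20] [9,9] [19] [23] [9,8] [21].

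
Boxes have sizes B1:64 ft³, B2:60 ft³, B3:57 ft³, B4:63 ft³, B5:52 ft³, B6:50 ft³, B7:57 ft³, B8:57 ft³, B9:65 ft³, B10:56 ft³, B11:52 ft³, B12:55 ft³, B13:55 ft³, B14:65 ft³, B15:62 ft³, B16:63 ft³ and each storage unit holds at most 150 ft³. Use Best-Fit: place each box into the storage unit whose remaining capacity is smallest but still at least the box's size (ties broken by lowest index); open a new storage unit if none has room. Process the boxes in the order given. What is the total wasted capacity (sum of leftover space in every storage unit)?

267

B1 (64 ft³) → storage unit 1 (remaining 86 ft³)
B2 (60 ft³) → storage unit 1 (remaining 26 ft³)
B3 (57 ft³) → storage unit 2 (remaining 93 ft³)
B4 (63 ft³) → storage unit 2 (remaining 30 ft³)
B5 (52 ft³) → storage unit 3 (remaining 98 ft³)
B6 (50 ft³) → storage unit 3 (remaining 48 ft³)
B7 (57 ft³) → storage unit 4 (remaining 93 ft³)
B8 (57 ft³) → storage unit 4 (remaining 36 ft³)
B9 (65 ft³) → storage unit 5 (remaining 85 ft³)
B10 (56 ft³) → storage unit 5 (remaining 29 ft³)
B11 (52 ft³) → storage unit 6 (remaining 98 ft³)
B12 (55 ft³) → storage unit 6 (remaining 43 ft³)
B13 (55 ft³) → storage unit 7 (remaining 95 ft³)
B14 (65 ft³) → storage unit 7 (remaining 30 ft³)
B15 (62 ft³) → storage unit 8 (remaining 88 ft³)
B16 (63 ft³) → storage unit 8 (remaining 25 ft³)
8 storage units × 150 ft³ = 1200 ft³; used 933 ft³; unused 267 ft³.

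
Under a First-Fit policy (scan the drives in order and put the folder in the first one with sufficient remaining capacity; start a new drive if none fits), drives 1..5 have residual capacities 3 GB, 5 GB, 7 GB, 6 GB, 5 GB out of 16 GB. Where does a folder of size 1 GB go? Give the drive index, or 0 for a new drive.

Drives with room: drive 1 (3 GB), drive 2 (5 GB), drive 3 (7 GB), drive 4 (6 GB), drive 5 (5 GB).
The first with room is drive 1.

1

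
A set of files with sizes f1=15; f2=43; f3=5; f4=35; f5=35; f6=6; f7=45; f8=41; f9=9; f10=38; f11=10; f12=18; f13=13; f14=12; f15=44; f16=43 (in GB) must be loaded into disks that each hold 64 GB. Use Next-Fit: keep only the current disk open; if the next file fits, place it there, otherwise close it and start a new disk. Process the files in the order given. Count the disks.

9

disk 1: place f1 (15 GB), 49 GB left
disk 1: place f2 (43 GB), 6 GB left
disk 1: place f3 (5 GB), 1 GB left
disk 2: place f4 (35 GB), 29 GB left
disk 3: place f5 (35 GB), 29 GB left
disk 3: place f6 (6 GB), 23 GB left
disk 4: place f7 (45 GB), 19 GB left
disk 5: place f8 (41 GB), 23 GB left
disk 5: place f9 (9 GB), 14 GB left
disk 6: place f10 (38 GB), 26 GB left
disk 6: place f11 (10 GB), 16 GB left
disk 7: place f12 (18 GB), 46 GB left
disk 7: place f13 (13 GB), 33 GB left
disk 7: place f14 (12 GB), 21 GB left
disk 8: place f15 (44 GB), 20 GB left
disk 9: place f16 (43 GB), 21 GB left
Final disks: [15,43,5] [35] [35,6] [45] [41,9] [38,10] [18,13,12] [44] [43].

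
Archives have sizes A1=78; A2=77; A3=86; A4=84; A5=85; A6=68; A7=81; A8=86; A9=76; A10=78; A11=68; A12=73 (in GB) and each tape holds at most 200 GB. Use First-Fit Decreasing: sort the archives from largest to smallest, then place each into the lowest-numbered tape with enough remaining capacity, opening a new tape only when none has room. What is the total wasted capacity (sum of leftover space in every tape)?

260

Sorted descending: 86, 86, 85, 84, 81, 78, 78, 77, 76, 73, 68, 68.
Put 86 GB in tape 1; 114 GB remain.
Put 86 GB in tape 1; 28 GB remain.
Put 85 GB in tape 2; 115 GB remain.
Put 84 GB in tape 2; 31 GB remain.
Put 81 GB in tape 3; 119 GB remain.
Put 78 GB in tape 3; 41 GB remain.
Put 78 GB in tape 4; 122 GB remain.
Put 77 GB in tape 4; 45 GB remain.
Put 76 GB in tape 5; 124 GB remain.
Put 73 GB in tape 5; 51 GB remain.
Put 68 GB in tape 6; 132 GB remain.
Put 68 GB in tape 6; 64 GB remain.
6 tapes × 200 GB = 1200 GB; used 940 GB; unused 260 GB.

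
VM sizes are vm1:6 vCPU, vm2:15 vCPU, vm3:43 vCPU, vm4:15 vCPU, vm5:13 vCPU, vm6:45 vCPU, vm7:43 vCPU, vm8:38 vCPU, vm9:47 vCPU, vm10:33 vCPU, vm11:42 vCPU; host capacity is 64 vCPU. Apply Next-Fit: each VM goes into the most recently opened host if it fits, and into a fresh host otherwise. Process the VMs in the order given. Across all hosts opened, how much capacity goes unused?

172

vm1 (6 vCPU) → host 1 (remaining 58 vCPU)
vm2 (15 vCPU) → host 1 (remaining 43 vCPU)
vm3 (43 vCPU) → host 1 (remaining 0 vCPU)
vm4 (15 vCPU) → host 2 (remaining 49 vCPU)
vm5 (13 vCPU) → host 2 (remaining 36 vCPU)
vm6 (45 vCPU) → host 3 (remaining 19 vCPU)
vm7 (43 vCPU) → host 4 (remaining 21 vCPU)
vm8 (38 vCPU) → host 5 (remaining 26 vCPU)
vm9 (47 vCPU) → host 6 (remaining 17 vCPU)
vm10 (33 vCPU) → host 7 (remaining 31 vCPU)
vm11 (42 vCPU) → host 8 (remaining 22 vCPU)
8 hosts × 64 vCPU = 512 vCPU; used 340 vCPU; unused 172 vCPU.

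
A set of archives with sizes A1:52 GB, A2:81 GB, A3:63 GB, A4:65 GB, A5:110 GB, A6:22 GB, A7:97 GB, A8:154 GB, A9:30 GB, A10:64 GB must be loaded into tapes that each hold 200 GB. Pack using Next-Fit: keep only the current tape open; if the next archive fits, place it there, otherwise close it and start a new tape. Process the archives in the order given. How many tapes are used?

5

Put A1 (52 GB) in tape 1; 148 GB remain.
Put A2 (81 GB) in tape 1; 67 GB remain.
Put A3 (63 GB) in tape 1; 4 GB remain.
Put A4 (65 GB) in tape 2; 135 GB remain.
Put A5 (110 GB) in tape 2; 25 GB remain.
Put A6 (22 GB) in tape 2; 3 GB remain.
Put A7 (97 GB) in tape 3; 103 GB remain.
Put A8 (154 GB) in tape 4; 46 GB remain.
Put A9 (30 GB) in tape 4; 16 GB remain.
Put A10 (64 GB) in tape 5; 136 GB remain.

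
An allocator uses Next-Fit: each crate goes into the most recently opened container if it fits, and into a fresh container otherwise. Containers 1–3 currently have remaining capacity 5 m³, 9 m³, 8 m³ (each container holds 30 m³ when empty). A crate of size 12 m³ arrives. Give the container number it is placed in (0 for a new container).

Next-Fit only looks at container 3, which has 8 m³ free.
12 m³ does not fit, so a new container is opened.

0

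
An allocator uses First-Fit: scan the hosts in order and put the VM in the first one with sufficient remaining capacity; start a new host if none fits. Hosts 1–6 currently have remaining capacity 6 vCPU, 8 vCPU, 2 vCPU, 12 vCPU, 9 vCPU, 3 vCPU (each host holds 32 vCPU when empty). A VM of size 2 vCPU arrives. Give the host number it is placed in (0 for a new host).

Hosts with room: host 1 (6 vCPU), host 2 (8 vCPU), host 3 (2 vCPU), host 4 (12 vCPU), host 5 (9 vCPU), host 6 (3 vCPU).
The first with room is host 1.

1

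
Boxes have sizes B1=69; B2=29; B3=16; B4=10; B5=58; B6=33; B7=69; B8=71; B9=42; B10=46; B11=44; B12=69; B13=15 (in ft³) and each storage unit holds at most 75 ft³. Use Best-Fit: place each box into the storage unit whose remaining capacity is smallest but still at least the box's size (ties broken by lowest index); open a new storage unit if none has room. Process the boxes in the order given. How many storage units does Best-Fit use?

9

Put B1 (69 ft³) in storage unit 1; 6 ft³ remain.
Put B2 (29 ft³) in storage unit 2; 46 ft³ remain.
Put B3 (16 ft³) in storage unit 2; 30 ft³ remain.
Put B4 (10 ft³) in storage unit 2; 20 ft³ remain.
Put B5 (58 ft³) in storage unit 3; 17 ft³ remain.
Put B6 (33 ft³) in storage unit 4; 42 ft³ remain.
Put B7 (69 ft³) in storage unit 5; 6 ft³ remain.
Put B8 (71 ft³) in storage unit 6; 4 ft³ remain.
Put B9 (42 ft³) in storage unit 4; 0 ft³ remain.
Put B10 (46 ft³) in storage unit 7; 29 ft³ remain.
Put B11 (44 ft³) in storage unit 8; 31 ft³ remain.
Put B12 (69 ft³) in storage unit 9; 6 ft³ remain.
Put B13 (15 ft³) in storage unit 3; 2 ft³ remain.
Final storage units: [69] [29,16,10] [58,15] [33,42] [69] [71] [46] [44] [69].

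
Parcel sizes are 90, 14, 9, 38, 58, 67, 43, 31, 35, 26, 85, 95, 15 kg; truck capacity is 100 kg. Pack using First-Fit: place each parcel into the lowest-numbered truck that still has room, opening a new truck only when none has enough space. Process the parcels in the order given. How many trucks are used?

truck 1: place 90 kg, 10 kg left
truck 2: place 14 kg, 86 kg left
truck 1: place 9 kg, 1 kg left
truck 2: place 38 kg, 48 kg left
truck 3: place 58 kg, 42 kg left
truck 4: place 67 kg, 33 kg left
truck 2: place 43 kg, 5 kg left
truck 3: place 31 kg, 11 kg left
truck 5: place 35 kg, 65 kg left
truck 4: place 26 kg, 7 kg left
truck 6: place 85 kg, 15 kg left
truck 7: place 95 kg, 5 kg left
truck 5: place 15 kg, 50 kg left
Final trucks: [90,9] [14,38,43] [58,31] [67,26] [35,15] [85] [95].

7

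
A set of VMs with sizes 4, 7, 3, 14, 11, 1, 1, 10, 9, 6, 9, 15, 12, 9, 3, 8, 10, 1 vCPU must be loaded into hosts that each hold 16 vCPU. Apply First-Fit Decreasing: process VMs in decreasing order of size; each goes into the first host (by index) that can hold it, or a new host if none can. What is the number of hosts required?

10 hosts

Sorted descending: 15, 14, 12, 11, 10, 10, 9, 9, 9, 8, 7, 6, 4, 3, 3, 1, 1, 1.
Put 15 vCPU in host 1; 1 vCPU remain.
Put 14 vCPU in host 2; 2 vCPU remain.
Put 12 vCPU in host 3; 4 vCPU remain.
Put 11 vCPU in host 4; 5 vCPU remain.
Put 10 vCPU in host 5; 6 vCPU remain.
Put 10 vCPU in host 6; 6 vCPU remain.
Put 9 vCPU in host 7; 7 vCPU remain.
Put 9 vCPU in host 8; 7 vCPU remain.
Put 9 vCPU in host 9; 7 vCPU remain.
Put 8 vCPU in host 10; 8 vCPU remain.
Put 7 vCPU in host 7; 0 vCPU remain.
Put 6 vCPU in host 5; 0 vCPU remain.
Put 4 vCPU in host 3; 0 vCPU remain.
Put 3 vCPU in host 4; 2 vCPU remain.
Put 3 vCPU in host 6; 3 vCPU remain.
Put 1 vCPU in host 1; 0 vCPU remain.
Put 1 vCPU in host 2; 1 vCPU remain.
Put 1 vCPU in host 2; 0 vCPU remain.
Final hosts: [15,1] [14,1,1] [12,4] [11,3] [10,6] [10,3] [9,7] [9] [9] [8].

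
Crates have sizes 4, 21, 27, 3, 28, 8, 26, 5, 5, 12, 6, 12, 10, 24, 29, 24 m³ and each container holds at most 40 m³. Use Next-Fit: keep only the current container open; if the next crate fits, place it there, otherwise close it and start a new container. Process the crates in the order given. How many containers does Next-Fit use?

Put 4 m³ in container 1; 36 m³ remain.
Put 21 m³ in container 1; 15 m³ remain.
Put 27 m³ in container 2; 13 m³ remain.
Put 3 m³ in container 2; 10 m³ remain.
Put 28 m³ in container 3; 12 m³ remain.
Put 8 m³ in container 3; 4 m³ remain.
Put 26 m³ in container 4; 14 m³ remain.
Put 5 m³ in container 4; 9 m³ remain.
Put 5 m³ in container 4; 4 m³ remain.
Put 12 m³ in container 5; 28 m³ remain.
Put 6 m³ in container 5; 22 m³ remain.
Put 12 m³ in container 5; 10 m³ remain.
Put 10 m³ in container 5; 0 m³ remain.
Put 24 m³ in container 6; 16 m³ remain.
Put 29 m³ in container 7; 11 m³ remain.
Put 24 m³ in container 8; 16 m³ remain.

8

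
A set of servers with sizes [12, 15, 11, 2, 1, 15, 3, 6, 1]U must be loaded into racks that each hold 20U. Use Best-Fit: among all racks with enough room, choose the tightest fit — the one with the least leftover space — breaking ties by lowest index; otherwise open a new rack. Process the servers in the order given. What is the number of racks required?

4

rack 1: place 12U, 8U left
rack 2: place 15U, 5U left
rack 3: place 11U, 9U left
rack 2: place 2U, 3U left
rack 2: place 1U, 2U left
rack 4: place 15U, 5U left
rack 4: place 3U, 2U left
rack 1: place 6U, 2U left
rack 1: place 1U, 1U left
Final racks: [12,6,1] [15,2,1] [11] [15,3].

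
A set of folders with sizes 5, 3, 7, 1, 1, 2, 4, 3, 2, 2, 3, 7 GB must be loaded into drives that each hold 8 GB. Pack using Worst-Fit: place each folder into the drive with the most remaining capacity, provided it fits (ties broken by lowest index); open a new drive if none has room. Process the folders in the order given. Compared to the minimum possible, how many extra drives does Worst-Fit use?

Worst-Fit: [5,3] [7,1] [1,2,4] [3,2,2] [3] [7] → 6 drives.
Total size 40 GB; any packing needs at least ⌈40/8⌉ = 5 drives.
An optimal packing achieves that bound: [7,1] [7,1] [5,3] [4,2,2] [3,3,2] → 5 drives.
Excess: 6 − 5 = 1.

1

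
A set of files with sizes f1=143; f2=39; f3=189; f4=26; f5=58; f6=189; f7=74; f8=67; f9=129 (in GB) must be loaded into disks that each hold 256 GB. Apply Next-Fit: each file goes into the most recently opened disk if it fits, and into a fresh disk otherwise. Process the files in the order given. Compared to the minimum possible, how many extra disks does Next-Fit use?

1

Next-Fit: [143,39] [189,26] [58,189] [74,67] [129] → 5 disks.
Total size 914 GB; any packing needs at least ⌈914/256⌉ = 4 disks.
An optimal packing achieves that bound: [189,67] [189,58] [143,74,39] [129,26] → 4 disks.
Excess: 5 − 4 = 1.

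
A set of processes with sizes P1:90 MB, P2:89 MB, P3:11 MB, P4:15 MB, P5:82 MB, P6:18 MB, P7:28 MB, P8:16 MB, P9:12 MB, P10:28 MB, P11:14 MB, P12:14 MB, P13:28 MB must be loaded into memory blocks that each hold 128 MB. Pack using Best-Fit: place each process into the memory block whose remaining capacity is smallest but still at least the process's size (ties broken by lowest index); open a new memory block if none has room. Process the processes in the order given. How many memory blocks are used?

4 memory blocks

P1 (90 MB) → memory block 1 (remaining 38 MB)
P2 (89 MB) → memory block 2 (remaining 39 MB)
P3 (11 MB) → memory block 1 (remaining 27 MB)
P4 (15 MB) → memory block 1 (remaining 12 MB)
P5 (82 MB) → memory block 3 (remaining 46 MB)
P6 (18 MB) → memory block 2 (remaining 21 MB)
P7 (28 MB) → memory block 3 (remaining 18 MB)
P8 (16 MB) → memory block 3 (remaining 2 MB)
P9 (12 MB) → memory block 1 (remaining 0 MB)
P10 (28 MB) → memory block 4 (remaining 100 MB)
P11 (14 MB) → memory block 2 (remaining 7 MB)
P12 (14 MB) → memory block 4 (remaining 86 MB)
P13 (28 MB) → memory block 4 (remaining 58 MB)
Final memory blocks: [90,11,15,12] [89,18,14] [82,28,16] [28,14,28].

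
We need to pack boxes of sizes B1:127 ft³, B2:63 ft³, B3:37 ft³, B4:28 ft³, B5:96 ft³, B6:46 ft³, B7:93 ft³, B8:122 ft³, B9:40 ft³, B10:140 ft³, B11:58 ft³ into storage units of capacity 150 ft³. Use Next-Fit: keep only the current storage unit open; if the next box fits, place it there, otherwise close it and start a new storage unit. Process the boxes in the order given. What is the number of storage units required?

storage unit 1: place B1 (127 ft³), 23 ft³ left
storage unit 2: place B2 (63 ft³), 87 ft³ left
storage unit 2: place B3 (37 ft³), 50 ft³ left
storage unit 2: place B4 (28 ft³), 22 ft³ left
storage unit 3: place B5 (96 ft³), 54 ft³ left
storage unit 3: place B6 (46 ft³), 8 ft³ left
storage unit 4: place B7 (93 ft³), 57 ft³ left
storage unit 5: place B8 (122 ft³), 28 ft³ left
storage unit 6: place B9 (40 ft³), 110 ft³ left
storage unit 7: place B10 (140 ft³), 10 ft³ left
storage unit 8: place B11 (58 ft³), 92 ft³ left
Final storage units: [127] [63,37,28] [96,46] [93] [122] [40] [140] [58].

8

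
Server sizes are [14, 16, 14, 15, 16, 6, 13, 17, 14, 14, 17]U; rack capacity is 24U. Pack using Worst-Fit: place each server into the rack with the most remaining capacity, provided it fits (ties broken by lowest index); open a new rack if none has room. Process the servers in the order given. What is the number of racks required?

Put 14U in rack 1; 10U remain.
Put 16U in rack 2; 8U remain.
Put 14U in rack 3; 10U remain.
Put 15U in rack 4; 9U remain.
Put 16U in rack 5; 8U remain.
Put 6U in rack 1; 4U remain.
Put 13U in rack 6; 11U remain.
Put 17U in rack 7; 7U remain.
Put 14U in rack 8; 10U remain.
Put 14U in rack 9; 10U remain.
Put 17U in rack 10; 7U remain.

10 racks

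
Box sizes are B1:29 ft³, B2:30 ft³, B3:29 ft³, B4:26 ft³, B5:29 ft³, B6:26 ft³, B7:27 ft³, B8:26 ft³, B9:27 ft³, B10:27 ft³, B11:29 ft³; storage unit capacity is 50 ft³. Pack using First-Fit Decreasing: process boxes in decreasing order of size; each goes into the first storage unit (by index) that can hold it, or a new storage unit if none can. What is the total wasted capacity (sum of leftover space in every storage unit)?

245

Sorted descending: 30, 29, 29, 29, 29, 27, 27, 27, 26, 26, 26.
30 ft³ → storage unit 1 (remaining 20 ft³)
29 ft³ → storage unit 2 (remaining 21 ft³)
29 ft³ → storage unit 3 (remaining 21 ft³)
29 ft³ → storage unit 4 (remaining 21 ft³)
29 ft³ → storage unit 5 (remaining 21 ft³)
27 ft³ → storage unit 6 (remaining 23 ft³)
27 ft³ → storage unit 7 (remaining 23 ft³)
27 ft³ → storage unit 8 (remaining 23 ft³)
26 ft³ → storage unit 9 (remaining 24 ft³)
26 ft³ → storage unit 10 (remaining 24 ft³)
26 ft³ → storage unit 11 (remaining 24 ft³)
11 storage units × 50 ft³ = 550 ft³; used 305 ft³; unused 245 ft³.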